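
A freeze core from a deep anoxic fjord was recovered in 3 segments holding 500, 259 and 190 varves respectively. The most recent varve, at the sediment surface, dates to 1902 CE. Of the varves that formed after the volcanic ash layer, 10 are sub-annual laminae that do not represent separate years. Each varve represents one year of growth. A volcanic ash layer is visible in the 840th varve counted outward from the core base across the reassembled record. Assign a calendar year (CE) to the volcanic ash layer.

1803 CE

Total varves = 500 + 259 + 190 = 949.
Between varve 840 and the sediment surface there are 949 − 840 = 109 varves.
Excluding 10 false varves: 109 − 10 = 99.
1902 − 99 = 1803 CE.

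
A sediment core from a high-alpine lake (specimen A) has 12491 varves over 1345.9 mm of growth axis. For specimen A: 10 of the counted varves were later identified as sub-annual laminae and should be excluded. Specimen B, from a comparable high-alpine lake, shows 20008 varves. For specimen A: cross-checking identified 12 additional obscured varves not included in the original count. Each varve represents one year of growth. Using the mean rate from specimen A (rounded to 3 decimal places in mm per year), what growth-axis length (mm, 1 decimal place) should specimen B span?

Specimen A: correcting the raw count gives 12491 − 10 + 12 = 12493 true varves.
A: 1345.9 mm over 12493 years gives 1345.9 / 12493 ≈ 0.108 mm/year.
Length of B = 0.108 × 20008 = 2160.9 mm.

2160.9 mm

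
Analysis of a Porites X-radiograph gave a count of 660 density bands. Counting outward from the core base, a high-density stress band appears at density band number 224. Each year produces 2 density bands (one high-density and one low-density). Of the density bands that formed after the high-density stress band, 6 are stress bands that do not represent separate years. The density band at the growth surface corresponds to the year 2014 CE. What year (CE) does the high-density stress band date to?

1799 CE

The high-density stress band sits at density band 224 from the core base, so 660 − 224 = 436 density bands formed after it.
Excluding 6 false density bands: 436 − 6 = 430.
430 density bands at 2 per year is 430 / 2 = 215 years.
The density band at the growth surface is 2014 CE, so the high-density stress band dates to 2014 − 215 = 1799 CE.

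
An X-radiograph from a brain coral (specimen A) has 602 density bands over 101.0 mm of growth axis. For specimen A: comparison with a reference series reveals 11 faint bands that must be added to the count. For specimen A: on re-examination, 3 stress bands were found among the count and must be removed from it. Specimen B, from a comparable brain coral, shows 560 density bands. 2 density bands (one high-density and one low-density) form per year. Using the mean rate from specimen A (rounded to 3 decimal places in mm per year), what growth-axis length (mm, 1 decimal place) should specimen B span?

92.7 mm

Specimen A: true density band count = 602 − 3 + 11 = 610.
Specimen A: dividing by 2 density bands per year: 610 / 2 = 305 years.
A: Extension rate ≈ 101.0 / 305 = 0.331 mm per year.
Specimen B: dividing by 2 density bands per year: 560 / 2 = 280 years. B's length ≈ 0.331 × 280 = 92.7 mm.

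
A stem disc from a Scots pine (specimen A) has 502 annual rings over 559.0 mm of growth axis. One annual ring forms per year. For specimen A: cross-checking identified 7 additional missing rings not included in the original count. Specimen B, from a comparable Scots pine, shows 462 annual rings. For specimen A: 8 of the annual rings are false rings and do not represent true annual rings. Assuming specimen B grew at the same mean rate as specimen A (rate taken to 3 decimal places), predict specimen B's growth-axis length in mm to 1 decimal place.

Specimen A: correcting the raw count gives 502 − 8 + 7 = 501 true annual rings.
A: Mean rate = 559.0 mm / 501 years ≈ 1.116 mm/yr.
B's length ≈ 1.116 × 462 = 515.6 mm.

515.6 mm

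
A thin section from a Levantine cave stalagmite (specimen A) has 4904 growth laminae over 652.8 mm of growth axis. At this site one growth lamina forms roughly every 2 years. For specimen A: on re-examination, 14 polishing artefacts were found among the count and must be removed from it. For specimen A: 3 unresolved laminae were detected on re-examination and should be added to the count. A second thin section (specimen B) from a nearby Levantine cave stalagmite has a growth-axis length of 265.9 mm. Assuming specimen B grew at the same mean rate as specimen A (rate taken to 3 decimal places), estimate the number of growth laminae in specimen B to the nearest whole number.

Specimen A: correcting the raw count gives 4904 − 14 + 3 = 4893 true growth laminae.
Specimen A: at 2 years per growth lamina, 4893 × 2 = 9786 years.
A: Extension rate ≈ 652.8 / 9786 = 0.067 mm/yr.
For B, 265.9 / 0.067 = 3968.66 years; at 2 years per growth lamina that is 3968.66 / 2 ≈ 1984 growth laminae.

1984 growth laminae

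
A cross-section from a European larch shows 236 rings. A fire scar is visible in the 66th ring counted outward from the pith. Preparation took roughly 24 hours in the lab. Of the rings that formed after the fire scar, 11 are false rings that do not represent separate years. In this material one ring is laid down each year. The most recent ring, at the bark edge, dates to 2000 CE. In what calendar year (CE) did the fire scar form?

The fire scar sits at ring 66 from the pith, so 236 − 66 = 170 rings formed after it.
Removing the 11 false rings leaves 170 − 11 = 159 true rings beyond the fire scar.
Counting back 159 years from 2000 CE places the fire scar in 2000 − 159 = 1841 CE.

1841 CE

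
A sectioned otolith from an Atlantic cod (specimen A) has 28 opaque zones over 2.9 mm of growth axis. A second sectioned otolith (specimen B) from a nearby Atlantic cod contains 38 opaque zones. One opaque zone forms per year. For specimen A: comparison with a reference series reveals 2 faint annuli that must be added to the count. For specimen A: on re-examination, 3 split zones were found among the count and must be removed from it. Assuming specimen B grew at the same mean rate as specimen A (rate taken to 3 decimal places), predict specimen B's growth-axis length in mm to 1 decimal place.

4.1 mm

Specimen A: correcting the raw count gives 28 − 3 + 2 = 27 true opaque zones.
A: 2.9 mm over 27 years gives 2.9 / 27 ≈ 0.107 mm per year.
B's length ≈ 0.107 × 38 = 4.1 mm.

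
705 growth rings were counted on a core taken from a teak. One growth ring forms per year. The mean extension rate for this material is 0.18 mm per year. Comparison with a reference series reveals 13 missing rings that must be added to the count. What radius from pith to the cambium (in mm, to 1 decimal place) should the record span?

129.2 mm

True growth ring count = 705 + 13 = 718.
Predicted length = 0.18 mm/year × 718 years = 129.2 mm.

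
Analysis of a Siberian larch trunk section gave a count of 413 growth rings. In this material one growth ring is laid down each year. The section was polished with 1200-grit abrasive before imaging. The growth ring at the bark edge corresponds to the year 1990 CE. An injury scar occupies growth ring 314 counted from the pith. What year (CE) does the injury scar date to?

1891 CE

413 − 314 = 99 growth rings lie beyond the injury scar toward the bark edge.
1990 − 99 = 1891 CE.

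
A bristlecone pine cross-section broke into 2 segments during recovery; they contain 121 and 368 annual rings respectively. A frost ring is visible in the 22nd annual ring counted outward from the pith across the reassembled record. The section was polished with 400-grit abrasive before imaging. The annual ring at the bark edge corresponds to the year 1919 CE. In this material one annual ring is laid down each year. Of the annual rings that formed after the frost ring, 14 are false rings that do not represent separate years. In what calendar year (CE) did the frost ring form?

Total annual rings = 121 + 368 = 489.
Between annual ring 22 and the bark edge there are 489 − 22 = 467 annual rings.
Excluding 14 false annual rings: 467 − 14 = 453.
The annual ring at the bark edge is 1919 CE, so the frost ring dates to 1919 − 453 = 1466 CE.

1466 CE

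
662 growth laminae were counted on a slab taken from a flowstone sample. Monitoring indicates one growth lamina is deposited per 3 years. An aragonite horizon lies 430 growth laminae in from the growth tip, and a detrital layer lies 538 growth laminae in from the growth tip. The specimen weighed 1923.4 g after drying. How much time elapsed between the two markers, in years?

324 yr

The two markers are separated by 538 − 430 = 108 growth laminae.
Multiplying by 3 years per growth lamina: 108 × 3 = 324 years.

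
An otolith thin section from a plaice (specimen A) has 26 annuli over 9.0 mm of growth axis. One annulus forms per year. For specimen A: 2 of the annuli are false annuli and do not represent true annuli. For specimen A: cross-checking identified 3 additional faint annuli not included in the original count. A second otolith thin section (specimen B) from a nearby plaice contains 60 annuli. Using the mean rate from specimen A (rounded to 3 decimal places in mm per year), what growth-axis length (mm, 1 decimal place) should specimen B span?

Specimen A: correcting the raw count gives 26 − 2 + 3 = 27 true annuli.
A: 9.0 mm over 27 years gives 9.0 / 27 ≈ 0.333 mm per year.
For B, 0.333 mm/year × 60 years = 20.0 mm.

20.0 mm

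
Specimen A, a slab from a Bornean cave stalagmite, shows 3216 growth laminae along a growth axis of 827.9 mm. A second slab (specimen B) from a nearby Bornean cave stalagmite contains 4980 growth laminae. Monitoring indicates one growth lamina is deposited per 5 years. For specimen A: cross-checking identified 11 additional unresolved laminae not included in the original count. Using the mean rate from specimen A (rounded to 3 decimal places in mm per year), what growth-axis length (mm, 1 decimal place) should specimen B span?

1269.9 mm

Specimen A: correcting the raw count gives 3216 + 11 = 3227 true growth laminae.
Specimen A: at 5 years per growth lamina, 3227 × 5 = 16135 years.
A: 827.9 mm over 16135 years gives 827.9 / 16135 ≈ 0.051 mm per year.
Specimen B: at 5 years per growth lamina, 4980 × 5 = 24900 years. For B, 0.051 mm/year × 24900 years = 1269.9 mm.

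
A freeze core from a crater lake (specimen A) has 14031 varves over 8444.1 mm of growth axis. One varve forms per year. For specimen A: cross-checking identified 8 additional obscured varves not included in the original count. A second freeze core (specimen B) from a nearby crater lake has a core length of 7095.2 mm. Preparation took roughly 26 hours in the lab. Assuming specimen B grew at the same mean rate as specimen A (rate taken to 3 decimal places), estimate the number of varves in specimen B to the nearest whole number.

Specimen A: true varve count = 14031 + 8 = 14039.
A: Mean rate = 8444.1 mm / 14039 years ≈ 0.601 mm/year.
Specimen B: 7095.2 mm / 0.601 mm per year = 11805.66 years ≈ 11806 varves.

11806 varves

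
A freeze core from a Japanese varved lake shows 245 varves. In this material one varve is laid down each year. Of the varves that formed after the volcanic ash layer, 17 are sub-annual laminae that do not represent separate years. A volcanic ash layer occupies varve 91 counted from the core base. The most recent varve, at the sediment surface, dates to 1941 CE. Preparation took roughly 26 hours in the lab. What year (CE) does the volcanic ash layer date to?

245 − 91 = 154 varves lie beyond the volcanic ash layer toward the sediment surface.
154 − 17 false = 137 true varves after the volcanic ash layer.
The varve at the sediment surface is 1941 CE, so the volcanic ash layer dates to 1941 − 137 = 1804 CE.

1804 CE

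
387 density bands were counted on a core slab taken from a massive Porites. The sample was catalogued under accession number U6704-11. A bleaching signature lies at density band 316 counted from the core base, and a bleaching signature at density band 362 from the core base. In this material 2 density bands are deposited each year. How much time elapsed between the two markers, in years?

Separation: 362 − 316 = 46 density bands.
With 2 density bands per year, 46 / 2 = 23 years.

23 years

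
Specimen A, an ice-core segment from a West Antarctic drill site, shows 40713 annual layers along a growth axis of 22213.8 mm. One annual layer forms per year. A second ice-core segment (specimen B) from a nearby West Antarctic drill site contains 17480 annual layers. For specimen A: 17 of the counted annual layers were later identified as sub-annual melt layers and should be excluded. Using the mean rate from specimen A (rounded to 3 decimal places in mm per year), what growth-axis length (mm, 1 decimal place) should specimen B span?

Specimen A: after corrections the count is 40713 − 17 = 40696 annual layers.
A: Extension rate ≈ 22213.8 / 40696 = 0.546 mm/year.
For B, 0.546 mm/year × 17480 years = 9544.1 mm.

9544.1 mm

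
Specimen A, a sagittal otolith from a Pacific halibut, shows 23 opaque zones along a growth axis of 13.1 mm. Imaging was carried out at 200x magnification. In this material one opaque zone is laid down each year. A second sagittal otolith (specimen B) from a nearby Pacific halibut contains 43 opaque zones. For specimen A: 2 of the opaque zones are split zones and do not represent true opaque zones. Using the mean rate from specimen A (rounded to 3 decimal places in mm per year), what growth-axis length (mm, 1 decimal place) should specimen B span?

26.8 mm

Specimen A: after corrections the count is 23 − 2 = 21 opaque zones.
A: Extension rate ≈ 13.1 / 21 = 0.624 mm/year.
For B, 0.624 mm/year × 43 years = 26.8 mm.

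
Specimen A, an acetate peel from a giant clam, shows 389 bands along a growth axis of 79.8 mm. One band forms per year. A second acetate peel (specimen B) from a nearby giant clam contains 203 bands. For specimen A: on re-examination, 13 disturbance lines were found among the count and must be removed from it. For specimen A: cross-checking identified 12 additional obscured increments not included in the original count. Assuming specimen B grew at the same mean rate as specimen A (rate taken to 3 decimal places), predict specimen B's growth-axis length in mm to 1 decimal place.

41.8 mm

Specimen A: adjusted count: 389 − 13 + 12 = 388 bands.
A: Mean rate = 79.8 mm / 388 years ≈ 0.206 mm per year.
Length of B = 0.206 × 203 = 41.8 mm.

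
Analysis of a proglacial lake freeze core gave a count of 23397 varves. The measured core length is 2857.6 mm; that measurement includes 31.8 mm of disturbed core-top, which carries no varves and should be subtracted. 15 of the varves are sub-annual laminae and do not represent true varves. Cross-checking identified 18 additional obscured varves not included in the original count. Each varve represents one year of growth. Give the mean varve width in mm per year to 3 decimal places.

True varve count = 23397 − 15 + 18 = 23400.
Net length = 2857.6 − 31.8 = 2825.8 mm.
2825.8 mm over 23400 years gives 2825.8 / 23400 ≈ 0.121 mm per year.

0.121 mm per year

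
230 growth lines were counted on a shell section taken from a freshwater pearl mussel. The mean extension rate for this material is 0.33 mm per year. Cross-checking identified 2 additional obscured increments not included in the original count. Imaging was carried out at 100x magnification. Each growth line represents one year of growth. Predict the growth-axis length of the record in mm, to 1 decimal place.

True growth line count = 230 + 2 = 232.
Predicted length = 0.33 mm/year × 232 years = 76.6 mm.

76.6 mm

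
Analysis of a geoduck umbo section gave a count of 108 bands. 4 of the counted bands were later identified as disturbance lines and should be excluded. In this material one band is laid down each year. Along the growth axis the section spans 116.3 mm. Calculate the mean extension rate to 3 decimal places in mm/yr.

After corrections the count is 108 − 4 = 104 bands.
116.3 mm over 104 years gives 116.3 / 104 ≈ 1.118 mm/yr.

1.118 mm/yr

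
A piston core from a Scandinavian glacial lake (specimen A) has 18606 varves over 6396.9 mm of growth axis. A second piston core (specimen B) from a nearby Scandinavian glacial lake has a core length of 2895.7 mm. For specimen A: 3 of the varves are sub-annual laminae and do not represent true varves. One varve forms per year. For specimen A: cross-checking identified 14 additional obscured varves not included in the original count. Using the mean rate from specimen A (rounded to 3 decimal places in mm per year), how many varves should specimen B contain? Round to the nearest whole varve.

Specimen A: after corrections the count is 18606 − 3 + 14 = 18617 varves.
A: Mean rate = 6396.9 mm / 18617 years ≈ 0.344 mm per year.
For B, 2895.7 / 0.344 = 8417.73 years ≈ 8418 varves.

8418 varves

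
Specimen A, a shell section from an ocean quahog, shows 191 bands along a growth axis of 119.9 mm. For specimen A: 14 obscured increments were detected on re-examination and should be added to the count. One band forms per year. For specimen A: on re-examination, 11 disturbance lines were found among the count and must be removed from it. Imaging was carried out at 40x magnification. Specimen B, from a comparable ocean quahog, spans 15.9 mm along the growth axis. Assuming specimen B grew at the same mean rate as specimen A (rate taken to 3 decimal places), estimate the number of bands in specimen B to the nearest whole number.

26 bands

Specimen A: adjusted count: 191 − 11 + 14 = 194 bands.
A: Mean rate = 119.9 mm / 194 years ≈ 0.618 mm per year.
B spans 15.9 / 0.618 = 25.73 years ≈ 26 bands.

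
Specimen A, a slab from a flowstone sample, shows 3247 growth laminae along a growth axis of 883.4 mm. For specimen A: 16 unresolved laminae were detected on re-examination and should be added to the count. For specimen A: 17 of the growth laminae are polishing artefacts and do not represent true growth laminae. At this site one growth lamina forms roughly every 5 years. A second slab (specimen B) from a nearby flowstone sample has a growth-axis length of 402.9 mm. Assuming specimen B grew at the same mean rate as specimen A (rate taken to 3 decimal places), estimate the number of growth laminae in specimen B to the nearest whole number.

Specimen A: true growth lamina count = 3247 − 17 + 16 = 3246.
Specimen A: 3246 growth laminae at 5 years each span 3246 × 5 = 16230 years.
A: 883.4 mm over 16230 years gives 883.4 / 16230 ≈ 0.054 mm/year.
For B, 402.9 / 0.054 = 7461.11 years; at 5 years per growth lamina that is 7461.11 / 5 ≈ 1492 growth laminae.

1492 growth laminae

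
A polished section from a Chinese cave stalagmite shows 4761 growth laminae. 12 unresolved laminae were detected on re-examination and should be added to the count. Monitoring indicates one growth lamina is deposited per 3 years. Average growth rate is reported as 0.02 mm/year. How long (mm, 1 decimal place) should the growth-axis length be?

286.4 mm

After corrections the count is 4761 + 12 = 4773 growth laminae.
At 3 years per growth lamina, 4773 × 3 = 14319 years.
Length ≈ 0.02 × 14319 = 286.4 mm.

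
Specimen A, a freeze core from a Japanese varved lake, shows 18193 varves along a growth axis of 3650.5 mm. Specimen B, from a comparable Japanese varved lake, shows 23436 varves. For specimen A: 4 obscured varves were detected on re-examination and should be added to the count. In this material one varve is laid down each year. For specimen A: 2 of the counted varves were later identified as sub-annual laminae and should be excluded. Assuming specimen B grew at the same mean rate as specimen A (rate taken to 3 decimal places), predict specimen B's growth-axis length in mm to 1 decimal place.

4710.6 mm

Specimen A: adjusted count: 18193 − 2 + 4 = 18195 varves.
A: Mean rate = 3650.5 mm / 18195 years ≈ 0.201 mm per year.
For B, 0.201 mm/year × 23436 years = 4710.6 mm.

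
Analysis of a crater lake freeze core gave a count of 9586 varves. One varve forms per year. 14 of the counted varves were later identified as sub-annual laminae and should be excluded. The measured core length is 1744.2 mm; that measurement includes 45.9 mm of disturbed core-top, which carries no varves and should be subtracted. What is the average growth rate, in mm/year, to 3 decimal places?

0.177 mm/year

Adjusted count: 9586 − 14 = 9572 varves.
Removing the 45.9 mm offcut leaves 1744.2 − 45.9 = 1698.3 mm.
Extension rate ≈ 1698.3 / 9572 = 0.177 mm/year.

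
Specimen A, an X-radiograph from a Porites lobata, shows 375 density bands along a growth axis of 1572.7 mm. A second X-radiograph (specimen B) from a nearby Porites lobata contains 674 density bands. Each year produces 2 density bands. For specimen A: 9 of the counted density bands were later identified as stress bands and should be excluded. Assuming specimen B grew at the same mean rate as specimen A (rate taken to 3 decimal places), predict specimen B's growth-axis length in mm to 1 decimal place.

2896.2 mm

Specimen A: correcting the raw count gives 375 − 9 = 366 true density bands.
Specimen A: 366 density bands at 2 per year is 366 / 2 = 183 years.
A: Extension rate ≈ 1572.7 / 183 = 8.594 mm/year.
Specimen B: dividing by 2 density bands per year: 674 / 2 = 337 years. For B, 8.594 mm/year × 337 years = 2896.2 mm.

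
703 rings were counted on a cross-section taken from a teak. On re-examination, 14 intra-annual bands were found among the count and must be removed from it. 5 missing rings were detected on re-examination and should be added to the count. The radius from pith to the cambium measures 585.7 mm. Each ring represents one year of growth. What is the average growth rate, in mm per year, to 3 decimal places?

True ring count = 703 − 14 + 5 = 694.
Mean rate = 585.7 mm / 694 years ≈ 0.844 mm per year.

0.844 mm per year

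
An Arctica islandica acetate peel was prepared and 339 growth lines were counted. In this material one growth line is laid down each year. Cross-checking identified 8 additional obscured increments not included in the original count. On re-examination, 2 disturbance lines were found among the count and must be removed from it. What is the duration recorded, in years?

Correcting the raw count gives 339 − 2 + 8 = 345 true growth lines.
With a one-to-one growth line periodicity this is 345 years.

345 yr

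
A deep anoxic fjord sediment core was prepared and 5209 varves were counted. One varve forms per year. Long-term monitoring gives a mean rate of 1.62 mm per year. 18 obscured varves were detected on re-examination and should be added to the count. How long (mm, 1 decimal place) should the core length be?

8467.7 mm

Correcting the raw count gives 5209 + 18 = 5227 true varves.
Length ≈ 1.62 × 5227 = 8467.7 mm.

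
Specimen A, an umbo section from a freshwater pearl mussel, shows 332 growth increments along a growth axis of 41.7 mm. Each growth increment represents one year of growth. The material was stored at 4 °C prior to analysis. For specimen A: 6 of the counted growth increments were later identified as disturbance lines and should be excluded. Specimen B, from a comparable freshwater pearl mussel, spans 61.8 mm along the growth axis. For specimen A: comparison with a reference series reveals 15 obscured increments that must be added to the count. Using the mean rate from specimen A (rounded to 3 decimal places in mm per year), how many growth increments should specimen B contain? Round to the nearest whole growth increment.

Specimen A: true growth increment count = 332 − 6 + 15 = 341.
A: Mean rate = 41.7 mm / 341 years ≈ 0.122 mm per year.
For B, 61.8 / 0.122 = 506.56 years ≈ 507 growth increments.

507 growth increments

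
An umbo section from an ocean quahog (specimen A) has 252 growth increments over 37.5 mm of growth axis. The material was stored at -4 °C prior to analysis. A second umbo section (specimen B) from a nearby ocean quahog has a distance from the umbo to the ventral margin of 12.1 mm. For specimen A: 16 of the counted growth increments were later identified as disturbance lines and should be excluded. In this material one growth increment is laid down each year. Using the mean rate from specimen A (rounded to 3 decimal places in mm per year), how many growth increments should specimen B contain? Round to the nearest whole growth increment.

Specimen A: correcting the raw count gives 252 − 16 = 236 true growth increments.
A: Extension rate ≈ 37.5 / 236 = 0.159 mm/yr.
Specimen B: 12.1 mm / 0.159 mm per year = 76.10 years ≈ 76 growth increments.

76 growth increments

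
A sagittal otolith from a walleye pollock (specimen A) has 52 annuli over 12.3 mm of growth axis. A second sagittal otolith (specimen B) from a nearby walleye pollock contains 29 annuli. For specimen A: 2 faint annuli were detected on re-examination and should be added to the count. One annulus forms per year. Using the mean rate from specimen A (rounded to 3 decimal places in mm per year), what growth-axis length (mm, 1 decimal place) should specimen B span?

Specimen A: adjusted count: 52 + 2 = 54 annuli.
A: Mean rate = 12.3 mm / 54 years ≈ 0.228 mm per year.
Length of B = 0.228 × 29 = 6.6 mm.

6.6 mm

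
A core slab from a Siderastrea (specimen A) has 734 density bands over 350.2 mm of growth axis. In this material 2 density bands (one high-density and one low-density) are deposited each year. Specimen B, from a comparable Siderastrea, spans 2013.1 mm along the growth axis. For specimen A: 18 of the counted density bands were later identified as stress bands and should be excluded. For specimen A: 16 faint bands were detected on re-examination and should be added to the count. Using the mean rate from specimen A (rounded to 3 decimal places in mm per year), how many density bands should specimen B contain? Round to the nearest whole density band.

Specimen A: true density band count = 734 − 18 + 16 = 732.
Specimen A: dividing by 2 density bands per year: 732 / 2 = 366 years.
A: Extension rate ≈ 350.2 / 366 = 0.957 mm per year.
Specimen B: 2013.1 mm / 0.957 mm per year = 2103.55 years; at 2 density bands per year that is 2103.55 × 2 ≈ 4207 density bands.

4207 density bands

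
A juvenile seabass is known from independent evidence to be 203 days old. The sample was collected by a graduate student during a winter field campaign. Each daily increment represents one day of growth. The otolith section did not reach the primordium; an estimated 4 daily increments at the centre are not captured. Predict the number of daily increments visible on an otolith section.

199 daily increments

One daily increment per day gives 203 daily increments over 203 days.
Subtracting the 4 daily increments not captured gives 203 − 4 = 199 daily increments in the record.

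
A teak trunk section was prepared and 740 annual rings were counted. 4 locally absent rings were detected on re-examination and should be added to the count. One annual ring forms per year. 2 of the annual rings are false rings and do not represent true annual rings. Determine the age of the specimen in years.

True annual ring count = 740 − 2 + 4 = 742.
One annual ring per year makes the duration 742 years.

742 years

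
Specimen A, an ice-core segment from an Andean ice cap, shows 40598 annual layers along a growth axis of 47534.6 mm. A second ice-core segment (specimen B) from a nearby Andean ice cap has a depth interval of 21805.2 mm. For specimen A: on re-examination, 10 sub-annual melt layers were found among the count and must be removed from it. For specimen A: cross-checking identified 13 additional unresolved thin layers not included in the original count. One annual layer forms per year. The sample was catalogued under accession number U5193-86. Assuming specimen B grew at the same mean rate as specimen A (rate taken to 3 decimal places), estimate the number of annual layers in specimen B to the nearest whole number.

Specimen A: adjusted count: 40598 − 10 + 13 = 40601 annual layers.
A: 47534.6 mm over 40601 years gives 47534.6 / 40601 ≈ 1.171 mm/year.
Specimen B: 21805.2 mm / 1.171 mm per year = 18621.01 years ≈ 18621 annual layers.

18621 annual layers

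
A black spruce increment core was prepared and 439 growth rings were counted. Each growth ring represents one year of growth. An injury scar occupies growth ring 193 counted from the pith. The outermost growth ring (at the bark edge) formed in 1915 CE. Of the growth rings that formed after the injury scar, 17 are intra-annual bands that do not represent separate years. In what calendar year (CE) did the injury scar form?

439 − 193 = 246 growth rings lie beyond the injury scar toward the bark edge.
Removing the 17 false growth rings leaves 246 − 17 = 229 true growth rings beyond the injury scar.
1915 − 229 = 1686 CE.

1686 CE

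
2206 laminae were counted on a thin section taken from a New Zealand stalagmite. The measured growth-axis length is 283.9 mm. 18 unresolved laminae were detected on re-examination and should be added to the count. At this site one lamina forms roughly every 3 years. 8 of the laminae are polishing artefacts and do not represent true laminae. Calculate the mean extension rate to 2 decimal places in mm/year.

0.04 mm/year

After corrections the count is 2206 − 8 + 18 = 2216 laminae.
2216 laminae at 3 years each span 2216 × 3 = 6648 years.
Extension rate ≈ 283.9 / 6648 = 0.04 mm/year.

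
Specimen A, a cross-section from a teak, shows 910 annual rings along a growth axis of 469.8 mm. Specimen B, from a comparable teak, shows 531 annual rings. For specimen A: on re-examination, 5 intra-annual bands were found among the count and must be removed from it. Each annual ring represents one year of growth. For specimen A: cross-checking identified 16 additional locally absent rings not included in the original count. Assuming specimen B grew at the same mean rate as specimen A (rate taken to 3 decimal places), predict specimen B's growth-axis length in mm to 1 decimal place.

270.8 mm

Specimen A: true annual ring count = 910 − 5 + 16 = 921.
A: 469.8 mm over 921 years gives 469.8 / 921 ≈ 0.510 mm per year.
Length of B = 0.510 × 531 = 270.8 mm.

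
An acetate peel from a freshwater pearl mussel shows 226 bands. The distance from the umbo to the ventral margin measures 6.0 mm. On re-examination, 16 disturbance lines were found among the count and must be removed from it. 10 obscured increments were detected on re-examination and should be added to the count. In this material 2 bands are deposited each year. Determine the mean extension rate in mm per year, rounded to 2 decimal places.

0.05 mm per year

After corrections the count is 226 − 16 + 10 = 220 bands.
With 2 bands per year, 220 / 2 = 110 years.
6.0 mm over 110 years gives 6.0 / 110 ≈ 0.05 mm per year.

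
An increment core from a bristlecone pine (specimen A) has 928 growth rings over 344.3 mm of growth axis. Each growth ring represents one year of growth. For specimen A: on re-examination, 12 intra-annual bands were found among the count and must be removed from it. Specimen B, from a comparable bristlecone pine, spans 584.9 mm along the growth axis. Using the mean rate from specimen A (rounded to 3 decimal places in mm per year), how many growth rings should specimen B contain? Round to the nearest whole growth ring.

Specimen A: after corrections the count is 928 − 12 = 916 growth rings.
A: Extension rate ≈ 344.3 / 916 = 0.376 mm/yr.
For B, 584.9 / 0.376 = 1555.59 years ≈ 1556 growth rings.

1556 growth rings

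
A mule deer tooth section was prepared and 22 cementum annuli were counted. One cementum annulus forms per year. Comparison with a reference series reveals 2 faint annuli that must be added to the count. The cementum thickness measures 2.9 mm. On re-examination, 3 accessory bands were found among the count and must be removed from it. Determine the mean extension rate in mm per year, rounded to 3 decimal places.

0.138 mm per year

Adjusted count: 22 − 3 + 2 = 21 cementum annuli.
Extension rate ≈ 2.9 / 21 = 0.138 mm per year.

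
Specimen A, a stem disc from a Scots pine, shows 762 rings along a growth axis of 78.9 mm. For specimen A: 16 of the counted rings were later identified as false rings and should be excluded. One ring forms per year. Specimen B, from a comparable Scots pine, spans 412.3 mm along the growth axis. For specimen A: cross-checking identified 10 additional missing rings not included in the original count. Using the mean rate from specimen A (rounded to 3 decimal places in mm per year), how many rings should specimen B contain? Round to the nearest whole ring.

Specimen A: true ring count = 762 − 16 + 10 = 756.
A: 78.9 mm over 756 years gives 78.9 / 756 ≈ 0.104 mm per year.
B spans 412.3 / 0.104 = 3964.42 years ≈ 3964 rings.

3964 rings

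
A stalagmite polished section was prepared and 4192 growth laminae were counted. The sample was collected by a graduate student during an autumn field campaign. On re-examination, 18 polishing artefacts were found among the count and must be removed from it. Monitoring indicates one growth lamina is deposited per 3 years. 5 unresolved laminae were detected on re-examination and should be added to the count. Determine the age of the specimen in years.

True growth lamina count = 4192 − 18 + 5 = 4179.
4179 growth laminae at 3 years each span 4179 × 3 = 12537 years.

12537 years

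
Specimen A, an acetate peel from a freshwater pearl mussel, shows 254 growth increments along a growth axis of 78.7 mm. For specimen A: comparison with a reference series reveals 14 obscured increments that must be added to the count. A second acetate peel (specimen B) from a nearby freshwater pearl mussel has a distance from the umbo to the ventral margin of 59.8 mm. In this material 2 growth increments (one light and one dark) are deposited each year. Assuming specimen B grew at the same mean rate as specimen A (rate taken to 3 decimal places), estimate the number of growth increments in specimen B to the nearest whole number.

Specimen A: adjusted count: 254 + 14 = 268 growth increments.
Specimen A: 268 growth increments at 2 per year is 268 / 2 = 134 years.
A: Mean rate = 78.7 mm / 134 years ≈ 0.587 mm/year.
B spans 59.8 / 0.587 = 101.87 years; at 2 growth increments per year that is 101.87 × 2 ≈ 204 growth increments.

204 growth increments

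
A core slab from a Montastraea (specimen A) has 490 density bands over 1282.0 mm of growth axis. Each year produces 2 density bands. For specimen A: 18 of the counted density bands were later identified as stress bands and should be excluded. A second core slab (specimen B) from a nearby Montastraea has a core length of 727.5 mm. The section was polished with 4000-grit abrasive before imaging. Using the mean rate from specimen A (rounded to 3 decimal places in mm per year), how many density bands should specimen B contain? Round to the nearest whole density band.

268 density bands

Specimen A: after corrections the count is 490 − 18 = 472 density bands.
Specimen A: dividing by 2 density bands per year: 472 / 2 = 236 years.
A: Extension rate ≈ 1282.0 / 236 = 5.432 mm per year.
Specimen B: 727.5 mm / 5.432 mm per year = 133.93 years; at 2 density bands per year that is 133.93 × 2 ≈ 268 density bands.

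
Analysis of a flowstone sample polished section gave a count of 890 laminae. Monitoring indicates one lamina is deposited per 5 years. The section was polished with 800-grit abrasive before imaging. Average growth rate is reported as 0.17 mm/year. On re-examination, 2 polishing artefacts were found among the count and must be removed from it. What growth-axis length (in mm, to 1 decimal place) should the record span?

Correcting the raw count gives 890 − 2 = 888 true laminae.
Multiplying by 5 years per lamina: 888 × 5 = 4440 years.
4440 years at 0.17 mm/year gives 0.17 × 4440 = 754.8 mm.

754.8 mm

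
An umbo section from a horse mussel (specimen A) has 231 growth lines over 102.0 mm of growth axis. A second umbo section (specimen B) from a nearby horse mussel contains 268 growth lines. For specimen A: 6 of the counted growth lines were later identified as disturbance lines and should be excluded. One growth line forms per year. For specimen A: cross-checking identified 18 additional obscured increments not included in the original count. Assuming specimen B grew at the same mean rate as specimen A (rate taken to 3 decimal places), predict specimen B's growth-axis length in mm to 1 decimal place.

Specimen A: correcting the raw count gives 231 − 6 + 18 = 243 true growth lines.
A: 102.0 mm over 243 years gives 102.0 / 243 ≈ 0.420 mm/year.
For B, 0.420 mm/year × 268 years = 112.6 mm.

112.6 mm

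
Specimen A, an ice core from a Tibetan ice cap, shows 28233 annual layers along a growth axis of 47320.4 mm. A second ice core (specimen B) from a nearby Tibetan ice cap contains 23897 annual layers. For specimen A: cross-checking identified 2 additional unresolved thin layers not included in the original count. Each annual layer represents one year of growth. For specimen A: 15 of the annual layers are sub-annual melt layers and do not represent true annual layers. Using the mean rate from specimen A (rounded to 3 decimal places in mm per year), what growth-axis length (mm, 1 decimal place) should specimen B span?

Specimen A: after corrections the count is 28233 − 15 + 2 = 28220 annual layers.
A: 47320.4 mm over 28220 years gives 47320.4 / 28220 ≈ 1.677 mm per year.
For B, 1.677 mm/year × 23897 years = 40075.3 mm.

40075.3 mm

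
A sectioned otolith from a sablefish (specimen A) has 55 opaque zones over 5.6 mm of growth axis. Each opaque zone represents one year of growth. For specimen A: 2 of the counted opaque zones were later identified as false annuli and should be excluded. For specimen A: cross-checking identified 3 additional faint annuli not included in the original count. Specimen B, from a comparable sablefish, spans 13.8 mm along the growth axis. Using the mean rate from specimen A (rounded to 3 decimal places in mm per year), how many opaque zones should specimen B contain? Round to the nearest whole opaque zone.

138 opaque zones

Specimen A: adjusted count: 55 − 2 + 3 = 56 opaque zones.
A: 5.6 mm over 56 years gives 5.6 / 56 ≈ 0.100 mm/year.
For B, 13.8 / 0.100 = 138.00 years ≈ 138 opaque zones.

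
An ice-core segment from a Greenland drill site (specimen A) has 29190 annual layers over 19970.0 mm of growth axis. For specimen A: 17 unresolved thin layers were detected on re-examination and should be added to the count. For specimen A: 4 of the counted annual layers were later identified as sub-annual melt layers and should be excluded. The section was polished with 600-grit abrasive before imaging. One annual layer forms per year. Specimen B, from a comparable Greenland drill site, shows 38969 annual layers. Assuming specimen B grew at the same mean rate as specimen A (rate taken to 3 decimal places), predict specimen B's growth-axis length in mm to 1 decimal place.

Specimen A: adjusted count: 29190 − 4 + 17 = 29203 annual layers.
A: Extension rate ≈ 19970.0 / 29203 = 0.684 mm/year.
For B, 0.684 mm/year × 38969 years = 26654.8 mm.

26654.8 mm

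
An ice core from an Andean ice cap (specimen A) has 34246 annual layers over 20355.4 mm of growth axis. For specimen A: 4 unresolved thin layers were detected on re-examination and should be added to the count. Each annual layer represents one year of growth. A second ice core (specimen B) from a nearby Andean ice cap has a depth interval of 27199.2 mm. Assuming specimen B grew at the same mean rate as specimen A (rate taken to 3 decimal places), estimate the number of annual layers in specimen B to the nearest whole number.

45790 annual layers

Specimen A: true annual layer count = 34246 + 4 = 34250.
A: Mean rate = 20355.4 mm / 34250 years ≈ 0.594 mm/yr.
Specimen B: 27199.2 mm / 0.594 mm per year = 45789.90 years ≈ 45790 annual layers.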